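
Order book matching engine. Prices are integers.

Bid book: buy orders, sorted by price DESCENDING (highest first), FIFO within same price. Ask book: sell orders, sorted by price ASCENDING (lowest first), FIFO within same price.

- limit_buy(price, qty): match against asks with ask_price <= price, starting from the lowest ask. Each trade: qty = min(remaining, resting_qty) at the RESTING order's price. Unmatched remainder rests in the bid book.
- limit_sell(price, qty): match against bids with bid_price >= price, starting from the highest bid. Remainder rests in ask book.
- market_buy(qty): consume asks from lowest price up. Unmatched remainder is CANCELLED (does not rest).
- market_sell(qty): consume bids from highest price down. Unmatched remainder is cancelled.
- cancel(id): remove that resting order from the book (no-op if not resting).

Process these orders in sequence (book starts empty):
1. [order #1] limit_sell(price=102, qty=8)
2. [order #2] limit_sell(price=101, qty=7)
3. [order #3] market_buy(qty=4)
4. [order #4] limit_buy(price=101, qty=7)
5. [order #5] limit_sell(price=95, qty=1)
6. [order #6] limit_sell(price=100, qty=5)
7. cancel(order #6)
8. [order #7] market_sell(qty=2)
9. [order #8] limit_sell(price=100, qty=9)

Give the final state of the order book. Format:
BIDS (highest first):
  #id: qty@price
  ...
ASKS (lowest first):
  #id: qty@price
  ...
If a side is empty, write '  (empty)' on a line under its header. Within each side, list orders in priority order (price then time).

Answer: BIDS (highest first):
  (empty)
ASKS (lowest first):
  #8: 9@100
  #1: 8@102

Derivation:
After op 1 [order #1] limit_sell(price=102, qty=8): fills=none; bids=[-] asks=[#1:8@102]
After op 2 [order #2] limit_sell(price=101, qty=7): fills=none; bids=[-] asks=[#2:7@101 #1:8@102]
After op 3 [order #3] market_buy(qty=4): fills=#3x#2:4@101; bids=[-] asks=[#2:3@101 #1:8@102]
After op 4 [order #4] limit_buy(price=101, qty=7): fills=#4x#2:3@101; bids=[#4:4@101] asks=[#1:8@102]
After op 5 [order #5] limit_sell(price=95, qty=1): fills=#4x#5:1@101; bids=[#4:3@101] asks=[#1:8@102]
After op 6 [order #6] limit_sell(price=100, qty=5): fills=#4x#6:3@101; bids=[-] asks=[#6:2@100 #1:8@102]
After op 7 cancel(order #6): fills=none; bids=[-] asks=[#1:8@102]
After op 8 [order #7] market_sell(qty=2): fills=none; bids=[-] asks=[#1:8@102]
After op 9 [order #8] limit_sell(price=100, qty=9): fills=none; bids=[-] asks=[#8:9@100 #1:8@102]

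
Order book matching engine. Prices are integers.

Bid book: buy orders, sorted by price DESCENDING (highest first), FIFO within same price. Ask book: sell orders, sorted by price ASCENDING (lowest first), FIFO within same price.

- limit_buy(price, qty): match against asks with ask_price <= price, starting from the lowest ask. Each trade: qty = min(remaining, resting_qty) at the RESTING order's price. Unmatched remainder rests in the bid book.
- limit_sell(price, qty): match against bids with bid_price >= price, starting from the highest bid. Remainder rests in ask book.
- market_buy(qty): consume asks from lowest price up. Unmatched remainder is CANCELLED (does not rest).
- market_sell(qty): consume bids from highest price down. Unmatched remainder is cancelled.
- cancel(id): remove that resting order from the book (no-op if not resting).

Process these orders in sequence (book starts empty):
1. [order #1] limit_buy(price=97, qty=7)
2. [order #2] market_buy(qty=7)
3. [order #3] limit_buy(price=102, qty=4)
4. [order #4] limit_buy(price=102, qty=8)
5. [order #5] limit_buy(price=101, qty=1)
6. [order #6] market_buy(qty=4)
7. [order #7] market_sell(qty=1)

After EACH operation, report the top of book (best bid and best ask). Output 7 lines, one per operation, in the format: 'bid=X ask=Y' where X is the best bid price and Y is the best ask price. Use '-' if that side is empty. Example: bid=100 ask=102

Answer: bid=97 ask=-
bid=97 ask=-
bid=102 ask=-
bid=102 ask=-
bid=102 ask=-
bid=102 ask=-
bid=102 ask=-

Derivation:
After op 1 [order #1] limit_buy(price=97, qty=7): fills=none; bids=[#1:7@97] asks=[-]
After op 2 [order #2] market_buy(qty=7): fills=none; bids=[#1:7@97] asks=[-]
After op 3 [order #3] limit_buy(price=102, qty=4): fills=none; bids=[#3:4@102 #1:7@97] asks=[-]
After op 4 [order #4] limit_buy(price=102, qty=8): fills=none; bids=[#3:4@102 #4:8@102 #1:7@97] asks=[-]
After op 5 [order #5] limit_buy(price=101, qty=1): fills=none; bids=[#3:4@102 #4:8@102 #5:1@101 #1:7@97] asks=[-]
After op 6 [order #6] market_buy(qty=4): fills=none; bids=[#3:4@102 #4:8@102 #5:1@101 #1:7@97] asks=[-]
After op 7 [order #7] market_sell(qty=1): fills=#3x#7:1@102; bids=[#3:3@102 #4:8@102 #5:1@101 #1:7@97] asks=[-]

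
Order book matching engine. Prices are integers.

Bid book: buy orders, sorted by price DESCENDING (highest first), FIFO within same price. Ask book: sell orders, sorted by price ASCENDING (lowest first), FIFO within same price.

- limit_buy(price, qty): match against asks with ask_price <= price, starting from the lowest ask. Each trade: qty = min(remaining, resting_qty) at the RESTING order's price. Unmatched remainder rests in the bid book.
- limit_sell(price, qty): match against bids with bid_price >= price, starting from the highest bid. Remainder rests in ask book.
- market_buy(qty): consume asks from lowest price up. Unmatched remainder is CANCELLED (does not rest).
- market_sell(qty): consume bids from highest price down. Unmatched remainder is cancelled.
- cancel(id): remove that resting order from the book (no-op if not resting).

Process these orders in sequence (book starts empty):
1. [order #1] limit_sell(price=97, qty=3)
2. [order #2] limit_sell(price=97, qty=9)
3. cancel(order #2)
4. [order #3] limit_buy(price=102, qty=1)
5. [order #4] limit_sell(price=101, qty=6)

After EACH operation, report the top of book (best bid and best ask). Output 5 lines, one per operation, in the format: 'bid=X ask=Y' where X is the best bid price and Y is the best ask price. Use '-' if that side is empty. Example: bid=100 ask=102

Answer: bid=- ask=97
bid=- ask=97
bid=- ask=97
bid=- ask=97
bid=- ask=97

Derivation:
After op 1 [order #1] limit_sell(price=97, qty=3): fills=none; bids=[-] asks=[#1:3@97]
After op 2 [order #2] limit_sell(price=97, qty=9): fills=none; bids=[-] asks=[#1:3@97 #2:9@97]
After op 3 cancel(order #2): fills=none; bids=[-] asks=[#1:3@97]
After op 4 [order #3] limit_buy(price=102, qty=1): fills=#3x#1:1@97; bids=[-] asks=[#1:2@97]
After op 5 [order #4] limit_sell(price=101, qty=6): fills=none; bids=[-] asks=[#1:2@97 #4:6@101]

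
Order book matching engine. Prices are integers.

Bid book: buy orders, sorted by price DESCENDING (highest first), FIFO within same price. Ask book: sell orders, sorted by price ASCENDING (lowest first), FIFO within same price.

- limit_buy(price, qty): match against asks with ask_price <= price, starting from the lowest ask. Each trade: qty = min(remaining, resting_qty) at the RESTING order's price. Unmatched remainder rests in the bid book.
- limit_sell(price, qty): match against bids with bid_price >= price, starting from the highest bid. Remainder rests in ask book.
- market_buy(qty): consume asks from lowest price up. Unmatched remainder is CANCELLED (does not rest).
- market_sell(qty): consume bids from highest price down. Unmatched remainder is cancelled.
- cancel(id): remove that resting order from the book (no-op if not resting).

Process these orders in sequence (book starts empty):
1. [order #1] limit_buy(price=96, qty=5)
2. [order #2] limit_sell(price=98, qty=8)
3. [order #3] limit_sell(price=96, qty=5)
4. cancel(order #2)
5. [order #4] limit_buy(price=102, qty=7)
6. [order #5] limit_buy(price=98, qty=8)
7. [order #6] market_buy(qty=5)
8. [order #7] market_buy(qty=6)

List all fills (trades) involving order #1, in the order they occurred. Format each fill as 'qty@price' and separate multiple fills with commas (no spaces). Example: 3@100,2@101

Answer: 5@96

Derivation:
After op 1 [order #1] limit_buy(price=96, qty=5): fills=none; bids=[#1:5@96] asks=[-]
After op 2 [order #2] limit_sell(price=98, qty=8): fills=none; bids=[#1:5@96] asks=[#2:8@98]
After op 3 [order #3] limit_sell(price=96, qty=5): fills=#1x#3:5@96; bids=[-] asks=[#2:8@98]
After op 4 cancel(order #2): fills=none; bids=[-] asks=[-]
After op 5 [order #4] limit_buy(price=102, qty=7): fills=none; bids=[#4:7@102] asks=[-]
After op 6 [order #5] limit_buy(price=98, qty=8): fills=none; bids=[#4:7@102 #5:8@98] asks=[-]
After op 7 [order #6] market_buy(qty=5): fills=none; bids=[#4:7@102 #5:8@98] asks=[-]
After op 8 [order #7] market_buy(qty=6): fills=none; bids=[#4:7@102 #5:8@98] asks=[-]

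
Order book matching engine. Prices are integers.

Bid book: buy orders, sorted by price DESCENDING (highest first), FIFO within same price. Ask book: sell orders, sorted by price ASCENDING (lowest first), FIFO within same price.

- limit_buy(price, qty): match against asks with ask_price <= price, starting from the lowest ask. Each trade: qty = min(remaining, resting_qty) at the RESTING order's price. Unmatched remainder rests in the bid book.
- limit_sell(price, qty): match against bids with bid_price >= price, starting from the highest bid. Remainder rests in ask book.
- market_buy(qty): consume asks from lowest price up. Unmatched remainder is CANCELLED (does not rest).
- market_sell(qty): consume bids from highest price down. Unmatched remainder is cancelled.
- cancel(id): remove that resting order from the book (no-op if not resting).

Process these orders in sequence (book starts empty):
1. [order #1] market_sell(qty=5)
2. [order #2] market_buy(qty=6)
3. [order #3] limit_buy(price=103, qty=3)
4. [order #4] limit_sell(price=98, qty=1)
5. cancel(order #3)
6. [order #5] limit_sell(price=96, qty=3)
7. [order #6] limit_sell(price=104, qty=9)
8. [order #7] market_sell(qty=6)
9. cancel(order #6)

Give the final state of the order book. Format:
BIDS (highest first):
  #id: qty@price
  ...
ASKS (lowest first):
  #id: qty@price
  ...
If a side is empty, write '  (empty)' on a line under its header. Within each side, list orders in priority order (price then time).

After op 1 [order #1] market_sell(qty=5): fills=none; bids=[-] asks=[-]
After op 2 [order #2] market_buy(qty=6): fills=none; bids=[-] asks=[-]
After op 3 [order #3] limit_buy(price=103, qty=3): fills=none; bids=[#3:3@103] asks=[-]
After op 4 [order #4] limit_sell(price=98, qty=1): fills=#3x#4:1@103; bids=[#3:2@103] asks=[-]
After op 5 cancel(order #3): fills=none; bids=[-] asks=[-]
After op 6 [order #5] limit_sell(price=96, qty=3): fills=none; bids=[-] asks=[#5:3@96]
After op 7 [order #6] limit_sell(price=104, qty=9): fills=none; bids=[-] asks=[#5:3@96 #6:9@104]
After op 8 [order #7] market_sell(qty=6): fills=none; bids=[-] asks=[#5:3@96 #6:9@104]
After op 9 cancel(order #6): fills=none; bids=[-] asks=[#5:3@96]

Answer: BIDS (highest first):
  (empty)
ASKS (lowest first):
  #5: 3@96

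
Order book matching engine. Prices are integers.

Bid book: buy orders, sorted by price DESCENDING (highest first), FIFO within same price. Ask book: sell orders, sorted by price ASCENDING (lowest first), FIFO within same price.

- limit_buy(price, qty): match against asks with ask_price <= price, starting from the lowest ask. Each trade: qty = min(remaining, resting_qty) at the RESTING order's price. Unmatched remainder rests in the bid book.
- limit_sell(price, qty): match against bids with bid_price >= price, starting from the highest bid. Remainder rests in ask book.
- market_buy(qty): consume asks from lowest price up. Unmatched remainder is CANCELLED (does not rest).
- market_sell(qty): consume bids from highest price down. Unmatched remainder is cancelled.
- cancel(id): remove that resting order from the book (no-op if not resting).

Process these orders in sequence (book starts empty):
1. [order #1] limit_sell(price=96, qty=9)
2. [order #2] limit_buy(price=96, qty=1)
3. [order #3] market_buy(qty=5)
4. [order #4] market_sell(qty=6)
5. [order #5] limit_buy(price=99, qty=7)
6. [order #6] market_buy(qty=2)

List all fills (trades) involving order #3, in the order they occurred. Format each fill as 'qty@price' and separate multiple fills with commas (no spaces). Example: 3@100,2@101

Answer: 5@96

Derivation:
After op 1 [order #1] limit_sell(price=96, qty=9): fills=none; bids=[-] asks=[#1:9@96]
After op 2 [order #2] limit_buy(price=96, qty=1): fills=#2x#1:1@96; bids=[-] asks=[#1:8@96]
After op 3 [order #3] market_buy(qty=5): fills=#3x#1:5@96; bids=[-] asks=[#1:3@96]
After op 4 [order #4] market_sell(qty=6): fills=none; bids=[-] asks=[#1:3@96]
After op 5 [order #5] limit_buy(price=99, qty=7): fills=#5x#1:3@96; bids=[#5:4@99] asks=[-]
After op 6 [order #6] market_buy(qty=2): fills=none; bids=[#5:4@99] asks=[-]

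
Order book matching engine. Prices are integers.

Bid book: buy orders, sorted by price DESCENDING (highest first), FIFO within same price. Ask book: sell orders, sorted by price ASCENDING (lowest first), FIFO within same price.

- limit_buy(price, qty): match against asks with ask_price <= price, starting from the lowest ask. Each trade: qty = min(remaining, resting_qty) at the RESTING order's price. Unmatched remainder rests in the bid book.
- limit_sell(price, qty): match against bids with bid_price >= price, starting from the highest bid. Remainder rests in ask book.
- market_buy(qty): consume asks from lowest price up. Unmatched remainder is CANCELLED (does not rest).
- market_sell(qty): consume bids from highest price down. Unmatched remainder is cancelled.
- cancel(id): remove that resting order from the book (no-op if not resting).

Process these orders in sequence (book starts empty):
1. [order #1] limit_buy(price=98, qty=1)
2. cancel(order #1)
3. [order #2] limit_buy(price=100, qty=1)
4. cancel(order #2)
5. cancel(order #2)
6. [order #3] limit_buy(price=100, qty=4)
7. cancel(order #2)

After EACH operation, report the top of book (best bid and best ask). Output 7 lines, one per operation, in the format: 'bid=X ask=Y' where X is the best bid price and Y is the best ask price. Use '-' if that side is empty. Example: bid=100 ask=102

After op 1 [order #1] limit_buy(price=98, qty=1): fills=none; bids=[#1:1@98] asks=[-]
After op 2 cancel(order #1): fills=none; bids=[-] asks=[-]
After op 3 [order #2] limit_buy(price=100, qty=1): fills=none; bids=[#2:1@100] asks=[-]
After op 4 cancel(order #2): fills=none; bids=[-] asks=[-]
After op 5 cancel(order #2): fills=none; bids=[-] asks=[-]
After op 6 [order #3] limit_buy(price=100, qty=4): fills=none; bids=[#3:4@100] asks=[-]
After op 7 cancel(order #2): fills=none; bids=[#3:4@100] asks=[-]

Answer: bid=98 ask=-
bid=- ask=-
bid=100 ask=-
bid=- ask=-
bid=- ask=-
bid=100 ask=-
bid=100 ask=-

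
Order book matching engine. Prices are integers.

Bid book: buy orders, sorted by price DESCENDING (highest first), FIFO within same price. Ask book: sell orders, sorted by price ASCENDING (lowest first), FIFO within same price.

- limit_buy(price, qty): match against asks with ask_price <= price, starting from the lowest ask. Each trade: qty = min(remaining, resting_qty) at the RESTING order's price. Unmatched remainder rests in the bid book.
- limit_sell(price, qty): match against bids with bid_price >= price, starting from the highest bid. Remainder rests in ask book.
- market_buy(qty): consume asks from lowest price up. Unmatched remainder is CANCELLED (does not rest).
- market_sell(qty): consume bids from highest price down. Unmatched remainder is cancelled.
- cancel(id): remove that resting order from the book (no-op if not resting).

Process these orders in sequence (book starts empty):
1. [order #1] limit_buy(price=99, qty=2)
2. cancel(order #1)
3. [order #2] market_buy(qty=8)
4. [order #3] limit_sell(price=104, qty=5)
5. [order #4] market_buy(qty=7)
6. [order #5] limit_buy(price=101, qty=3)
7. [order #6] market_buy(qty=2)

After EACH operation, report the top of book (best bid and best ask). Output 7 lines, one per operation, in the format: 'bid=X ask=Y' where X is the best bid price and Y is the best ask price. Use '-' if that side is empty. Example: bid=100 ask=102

After op 1 [order #1] limit_buy(price=99, qty=2): fills=none; bids=[#1:2@99] asks=[-]
After op 2 cancel(order #1): fills=none; bids=[-] asks=[-]
After op 3 [order #2] market_buy(qty=8): fills=none; bids=[-] asks=[-]
After op 4 [order #3] limit_sell(price=104, qty=5): fills=none; bids=[-] asks=[#3:5@104]
After op 5 [order #4] market_buy(qty=7): fills=#4x#3:5@104; bids=[-] asks=[-]
After op 6 [order #5] limit_buy(price=101, qty=3): fills=none; bids=[#5:3@101] asks=[-]
After op 7 [order #6] market_buy(qty=2): fills=none; bids=[#5:3@101] asks=[-]

Answer: bid=99 ask=-
bid=- ask=-
bid=- ask=-
bid=- ask=104
bid=- ask=-
bid=101 ask=-
bid=101 ask=-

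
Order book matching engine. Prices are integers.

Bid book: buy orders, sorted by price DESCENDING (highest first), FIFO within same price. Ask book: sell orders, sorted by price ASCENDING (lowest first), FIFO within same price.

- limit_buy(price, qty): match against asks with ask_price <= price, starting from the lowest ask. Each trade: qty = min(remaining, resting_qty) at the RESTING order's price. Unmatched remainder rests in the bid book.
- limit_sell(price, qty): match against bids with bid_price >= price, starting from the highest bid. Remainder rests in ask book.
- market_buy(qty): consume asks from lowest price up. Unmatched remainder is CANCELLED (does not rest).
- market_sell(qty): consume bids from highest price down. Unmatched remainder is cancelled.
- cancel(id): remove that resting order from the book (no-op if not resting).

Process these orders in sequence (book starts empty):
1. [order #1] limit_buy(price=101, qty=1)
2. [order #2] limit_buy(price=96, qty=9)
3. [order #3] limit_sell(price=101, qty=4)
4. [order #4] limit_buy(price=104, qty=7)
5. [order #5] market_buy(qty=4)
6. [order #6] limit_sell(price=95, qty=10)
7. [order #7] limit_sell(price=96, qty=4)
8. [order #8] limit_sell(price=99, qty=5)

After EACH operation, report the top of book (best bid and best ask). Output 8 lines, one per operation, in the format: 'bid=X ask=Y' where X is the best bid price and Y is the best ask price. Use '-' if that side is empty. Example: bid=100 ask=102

Answer: bid=101 ask=-
bid=101 ask=-
bid=96 ask=101
bid=104 ask=-
bid=104 ask=-
bid=96 ask=-
bid=- ask=96
bid=- ask=96

Derivation:
After op 1 [order #1] limit_buy(price=101, qty=1): fills=none; bids=[#1:1@101] asks=[-]
After op 2 [order #2] limit_buy(price=96, qty=9): fills=none; bids=[#1:1@101 #2:9@96] asks=[-]
After op 3 [order #3] limit_sell(price=101, qty=4): fills=#1x#3:1@101; bids=[#2:9@96] asks=[#3:3@101]
After op 4 [order #4] limit_buy(price=104, qty=7): fills=#4x#3:3@101; bids=[#4:4@104 #2:9@96] asks=[-]
After op 5 [order #5] market_buy(qty=4): fills=none; bids=[#4:4@104 #2:9@96] asks=[-]
After op 6 [order #6] limit_sell(price=95, qty=10): fills=#4x#6:4@104 #2x#6:6@96; bids=[#2:3@96] asks=[-]
After op 7 [order #7] limit_sell(price=96, qty=4): fills=#2x#7:3@96; bids=[-] asks=[#7:1@96]
After op 8 [order #8] limit_sell(price=99, qty=5): fills=none; bids=[-] asks=[#7:1@96 #8:5@99]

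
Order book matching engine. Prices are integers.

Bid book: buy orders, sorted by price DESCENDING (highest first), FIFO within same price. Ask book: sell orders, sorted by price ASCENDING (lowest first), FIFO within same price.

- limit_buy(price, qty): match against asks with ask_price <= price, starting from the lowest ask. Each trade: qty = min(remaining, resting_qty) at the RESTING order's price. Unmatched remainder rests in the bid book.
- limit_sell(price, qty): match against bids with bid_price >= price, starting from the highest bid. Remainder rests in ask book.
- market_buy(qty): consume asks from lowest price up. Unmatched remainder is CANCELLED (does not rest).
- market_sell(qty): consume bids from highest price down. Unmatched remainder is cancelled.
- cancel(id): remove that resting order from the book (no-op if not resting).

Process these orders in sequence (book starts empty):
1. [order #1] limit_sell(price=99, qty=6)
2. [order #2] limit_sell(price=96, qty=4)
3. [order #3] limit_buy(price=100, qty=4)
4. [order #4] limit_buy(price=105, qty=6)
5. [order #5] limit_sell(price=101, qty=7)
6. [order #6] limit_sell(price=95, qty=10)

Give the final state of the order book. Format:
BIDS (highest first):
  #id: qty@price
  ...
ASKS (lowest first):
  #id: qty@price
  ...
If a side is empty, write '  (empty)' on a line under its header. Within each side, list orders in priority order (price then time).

After op 1 [order #1] limit_sell(price=99, qty=6): fills=none; bids=[-] asks=[#1:6@99]
After op 2 [order #2] limit_sell(price=96, qty=4): fills=none; bids=[-] asks=[#2:4@96 #1:6@99]
After op 3 [order #3] limit_buy(price=100, qty=4): fills=#3x#2:4@96; bids=[-] asks=[#1:6@99]
After op 4 [order #4] limit_buy(price=105, qty=6): fills=#4x#1:6@99; bids=[-] asks=[-]
After op 5 [order #5] limit_sell(price=101, qty=7): fills=none; bids=[-] asks=[#5:7@101]
After op 6 [order #6] limit_sell(price=95, qty=10): fills=none; bids=[-] asks=[#6:10@95 #5:7@101]

Answer: BIDS (highest first):
  (empty)
ASKS (lowest first):
  #6: 10@95
  #5: 7@101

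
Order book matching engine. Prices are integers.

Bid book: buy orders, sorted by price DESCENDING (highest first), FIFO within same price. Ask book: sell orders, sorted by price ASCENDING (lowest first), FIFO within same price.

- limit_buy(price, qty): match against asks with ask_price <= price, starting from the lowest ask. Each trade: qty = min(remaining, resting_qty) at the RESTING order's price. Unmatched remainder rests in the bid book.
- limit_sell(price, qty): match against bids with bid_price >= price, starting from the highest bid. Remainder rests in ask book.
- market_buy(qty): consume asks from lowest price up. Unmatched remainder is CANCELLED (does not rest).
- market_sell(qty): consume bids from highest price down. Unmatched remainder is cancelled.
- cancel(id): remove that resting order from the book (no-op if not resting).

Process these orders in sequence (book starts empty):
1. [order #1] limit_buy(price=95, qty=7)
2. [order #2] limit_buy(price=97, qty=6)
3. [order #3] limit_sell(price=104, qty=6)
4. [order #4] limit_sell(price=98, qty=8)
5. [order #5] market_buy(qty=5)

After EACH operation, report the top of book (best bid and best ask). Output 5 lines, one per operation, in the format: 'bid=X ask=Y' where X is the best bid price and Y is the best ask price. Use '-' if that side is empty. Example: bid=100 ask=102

Answer: bid=95 ask=-
bid=97 ask=-
bid=97 ask=104
bid=97 ask=98
bid=97 ask=98

Derivation:
After op 1 [order #1] limit_buy(price=95, qty=7): fills=none; bids=[#1:7@95] asks=[-]
After op 2 [order #2] limit_buy(price=97, qty=6): fills=none; bids=[#2:6@97 #1:7@95] asks=[-]
After op 3 [order #3] limit_sell(price=104, qty=6): fills=none; bids=[#2:6@97 #1:7@95] asks=[#3:6@104]
After op 4 [order #4] limit_sell(price=98, qty=8): fills=none; bids=[#2:6@97 #1:7@95] asks=[#4:8@98 #3:6@104]
After op 5 [order #5] market_buy(qty=5): fills=#5x#4:5@98; bids=[#2:6@97 #1:7@95] asks=[#4:3@98 #3:6@104]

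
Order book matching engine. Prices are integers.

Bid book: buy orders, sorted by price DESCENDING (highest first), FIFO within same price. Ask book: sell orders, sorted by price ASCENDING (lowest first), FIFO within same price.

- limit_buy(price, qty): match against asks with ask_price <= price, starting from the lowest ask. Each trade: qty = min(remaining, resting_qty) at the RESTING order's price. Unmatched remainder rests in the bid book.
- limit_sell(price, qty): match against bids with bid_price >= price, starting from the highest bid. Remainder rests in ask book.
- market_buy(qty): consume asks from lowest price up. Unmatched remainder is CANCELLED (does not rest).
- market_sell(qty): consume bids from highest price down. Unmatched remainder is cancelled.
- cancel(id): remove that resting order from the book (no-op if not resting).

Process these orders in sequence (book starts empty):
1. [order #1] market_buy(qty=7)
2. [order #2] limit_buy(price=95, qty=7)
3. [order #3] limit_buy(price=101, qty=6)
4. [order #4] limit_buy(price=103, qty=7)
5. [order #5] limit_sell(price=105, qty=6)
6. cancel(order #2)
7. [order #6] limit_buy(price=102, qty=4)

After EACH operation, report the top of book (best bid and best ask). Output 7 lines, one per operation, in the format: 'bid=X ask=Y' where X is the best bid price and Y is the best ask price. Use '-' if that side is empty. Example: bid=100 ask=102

After op 1 [order #1] market_buy(qty=7): fills=none; bids=[-] asks=[-]
After op 2 [order #2] limit_buy(price=95, qty=7): fills=none; bids=[#2:7@95] asks=[-]
After op 3 [order #3] limit_buy(price=101, qty=6): fills=none; bids=[#3:6@101 #2:7@95] asks=[-]
After op 4 [order #4] limit_buy(price=103, qty=7): fills=none; bids=[#4:7@103 #3:6@101 #2:7@95] asks=[-]
After op 5 [order #5] limit_sell(price=105, qty=6): fills=none; bids=[#4:7@103 #3:6@101 #2:7@95] asks=[#5:6@105]
After op 6 cancel(order #2): fills=none; bids=[#4:7@103 #3:6@101] asks=[#5:6@105]
After op 7 [order #6] limit_buy(price=102, qty=4): fills=none; bids=[#4:7@103 #6:4@102 #3:6@101] asks=[#5:6@105]

Answer: bid=- ask=-
bid=95 ask=-
bid=101 ask=-
bid=103 ask=-
bid=103 ask=105
bid=103 ask=105
bid=103 ask=105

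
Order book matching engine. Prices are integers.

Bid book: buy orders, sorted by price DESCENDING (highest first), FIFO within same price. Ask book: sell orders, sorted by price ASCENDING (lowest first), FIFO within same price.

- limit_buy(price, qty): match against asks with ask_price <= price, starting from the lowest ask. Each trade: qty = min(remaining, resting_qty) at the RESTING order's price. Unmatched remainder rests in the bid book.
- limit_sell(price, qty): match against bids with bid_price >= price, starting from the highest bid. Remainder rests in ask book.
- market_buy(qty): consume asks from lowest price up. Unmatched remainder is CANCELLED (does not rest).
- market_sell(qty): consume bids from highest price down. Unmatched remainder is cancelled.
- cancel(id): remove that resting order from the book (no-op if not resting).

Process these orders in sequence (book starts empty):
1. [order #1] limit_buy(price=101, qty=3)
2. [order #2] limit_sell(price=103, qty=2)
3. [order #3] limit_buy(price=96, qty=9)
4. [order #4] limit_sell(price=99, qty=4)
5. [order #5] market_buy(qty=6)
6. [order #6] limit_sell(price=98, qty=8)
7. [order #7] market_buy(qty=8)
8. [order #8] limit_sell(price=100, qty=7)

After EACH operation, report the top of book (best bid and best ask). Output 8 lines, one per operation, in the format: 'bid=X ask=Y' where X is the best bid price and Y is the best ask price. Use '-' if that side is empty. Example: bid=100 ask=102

After op 1 [order #1] limit_buy(price=101, qty=3): fills=none; bids=[#1:3@101] asks=[-]
After op 2 [order #2] limit_sell(price=103, qty=2): fills=none; bids=[#1:3@101] asks=[#2:2@103]
After op 3 [order #3] limit_buy(price=96, qty=9): fills=none; bids=[#1:3@101 #3:9@96] asks=[#2:2@103]
After op 4 [order #4] limit_sell(price=99, qty=4): fills=#1x#4:3@101; bids=[#3:9@96] asks=[#4:1@99 #2:2@103]
After op 5 [order #5] market_buy(qty=6): fills=#5x#4:1@99 #5x#2:2@103; bids=[#3:9@96] asks=[-]
After op 6 [order #6] limit_sell(price=98, qty=8): fills=none; bids=[#3:9@96] asks=[#6:8@98]
After op 7 [order #7] market_buy(qty=8): fills=#7x#6:8@98; bids=[#3:9@96] asks=[-]
After op 8 [order #8] limit_sell(price=100, qty=7): fills=none; bids=[#3:9@96] asks=[#8:7@100]

Answer: bid=101 ask=-
bid=101 ask=103
bid=101 ask=103
bid=96 ask=99
bid=96 ask=-
bid=96 ask=98
bid=96 ask=-
bid=96 ask=100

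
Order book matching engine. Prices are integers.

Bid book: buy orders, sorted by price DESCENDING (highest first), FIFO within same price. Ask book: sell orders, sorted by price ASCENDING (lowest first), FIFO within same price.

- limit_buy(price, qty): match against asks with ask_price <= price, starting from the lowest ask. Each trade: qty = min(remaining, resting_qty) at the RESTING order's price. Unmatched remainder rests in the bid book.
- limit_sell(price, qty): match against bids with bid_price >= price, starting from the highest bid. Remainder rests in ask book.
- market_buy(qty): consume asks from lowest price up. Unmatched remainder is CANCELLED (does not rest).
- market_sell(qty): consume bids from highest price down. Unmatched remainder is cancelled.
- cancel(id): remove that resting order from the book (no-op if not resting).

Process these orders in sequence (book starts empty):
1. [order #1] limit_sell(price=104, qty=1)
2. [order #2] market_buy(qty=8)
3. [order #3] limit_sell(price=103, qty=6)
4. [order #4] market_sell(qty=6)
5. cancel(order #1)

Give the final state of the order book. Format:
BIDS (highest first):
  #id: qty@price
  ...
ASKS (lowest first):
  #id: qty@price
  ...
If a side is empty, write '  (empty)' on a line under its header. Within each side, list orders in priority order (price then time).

Answer: BIDS (highest first):
  (empty)
ASKS (lowest first):
  #3: 6@103

Derivation:
After op 1 [order #1] limit_sell(price=104, qty=1): fills=none; bids=[-] asks=[#1:1@104]
After op 2 [order #2] market_buy(qty=8): fills=#2x#1:1@104; bids=[-] asks=[-]
After op 3 [order #3] limit_sell(price=103, qty=6): fills=none; bids=[-] asks=[#3:6@103]
After op 4 [order #4] market_sell(qty=6): fills=none; bids=[-] asks=[#3:6@103]
After op 5 cancel(order #1): fills=none; bids=[-] asks=[#3:6@103]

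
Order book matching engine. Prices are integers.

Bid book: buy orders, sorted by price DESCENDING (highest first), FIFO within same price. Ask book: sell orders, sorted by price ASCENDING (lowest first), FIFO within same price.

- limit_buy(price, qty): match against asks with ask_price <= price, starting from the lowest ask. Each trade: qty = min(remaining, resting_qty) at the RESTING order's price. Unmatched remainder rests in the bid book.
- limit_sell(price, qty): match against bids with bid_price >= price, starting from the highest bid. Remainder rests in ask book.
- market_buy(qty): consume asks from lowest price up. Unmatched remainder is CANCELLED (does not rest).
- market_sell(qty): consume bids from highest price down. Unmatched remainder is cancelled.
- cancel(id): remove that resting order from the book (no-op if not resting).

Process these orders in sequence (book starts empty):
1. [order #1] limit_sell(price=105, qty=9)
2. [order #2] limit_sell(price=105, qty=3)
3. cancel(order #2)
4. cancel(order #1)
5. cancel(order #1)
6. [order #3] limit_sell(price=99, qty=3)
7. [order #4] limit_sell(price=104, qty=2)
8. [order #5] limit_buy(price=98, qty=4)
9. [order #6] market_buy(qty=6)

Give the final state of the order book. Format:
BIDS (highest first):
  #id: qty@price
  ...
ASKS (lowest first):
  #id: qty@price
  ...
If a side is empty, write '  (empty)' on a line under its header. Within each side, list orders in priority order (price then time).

After op 1 [order #1] limit_sell(price=105, qty=9): fills=none; bids=[-] asks=[#1:9@105]
After op 2 [order #2] limit_sell(price=105, qty=3): fills=none; bids=[-] asks=[#1:9@105 #2:3@105]
After op 3 cancel(order #2): fills=none; bids=[-] asks=[#1:9@105]
After op 4 cancel(order #1): fills=none; bids=[-] asks=[-]
After op 5 cancel(order #1): fills=none; bids=[-] asks=[-]
After op 6 [order #3] limit_sell(price=99, qty=3): fills=none; bids=[-] asks=[#3:3@99]
After op 7 [order #4] limit_sell(price=104, qty=2): fills=none; bids=[-] asks=[#3:3@99 #4:2@104]
After op 8 [order #5] limit_buy(price=98, qty=4): fills=none; bids=[#5:4@98] asks=[#3:3@99 #4:2@104]
After op 9 [order #6] market_buy(qty=6): fills=#6x#3:3@99 #6x#4:2@104; bids=[#5:4@98] asks=[-]

Answer: BIDS (highest first):
  #5: 4@98
ASKS (lowest first):
  (empty)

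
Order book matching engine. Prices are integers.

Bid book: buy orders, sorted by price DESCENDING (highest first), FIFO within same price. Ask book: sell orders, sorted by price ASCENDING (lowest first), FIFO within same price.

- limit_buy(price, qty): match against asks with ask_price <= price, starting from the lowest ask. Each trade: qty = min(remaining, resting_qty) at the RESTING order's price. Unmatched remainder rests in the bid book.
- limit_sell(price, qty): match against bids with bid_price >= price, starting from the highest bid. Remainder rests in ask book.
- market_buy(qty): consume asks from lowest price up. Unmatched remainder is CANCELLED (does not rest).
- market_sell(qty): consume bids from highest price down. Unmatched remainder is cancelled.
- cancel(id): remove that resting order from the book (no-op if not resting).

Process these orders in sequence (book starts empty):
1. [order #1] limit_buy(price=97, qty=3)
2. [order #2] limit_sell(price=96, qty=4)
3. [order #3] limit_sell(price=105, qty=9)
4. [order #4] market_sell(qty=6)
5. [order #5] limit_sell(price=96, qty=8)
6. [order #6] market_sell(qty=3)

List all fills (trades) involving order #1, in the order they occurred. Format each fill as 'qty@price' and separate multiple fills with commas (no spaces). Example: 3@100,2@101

After op 1 [order #1] limit_buy(price=97, qty=3): fills=none; bids=[#1:3@97] asks=[-]
After op 2 [order #2] limit_sell(price=96, qty=4): fills=#1x#2:3@97; bids=[-] asks=[#2:1@96]
After op 3 [order #3] limit_sell(price=105, qty=9): fills=none; bids=[-] asks=[#2:1@96 #3:9@105]
After op 4 [order #4] market_sell(qty=6): fills=none; bids=[-] asks=[#2:1@96 #3:9@105]
After op 5 [order #5] limit_sell(price=96, qty=8): fills=none; bids=[-] asks=[#2:1@96 #5:8@96 #3:9@105]
After op 6 [order #6] market_sell(qty=3): fills=none; bids=[-] asks=[#2:1@96 #5:8@96 #3:9@105]

Answer: 3@97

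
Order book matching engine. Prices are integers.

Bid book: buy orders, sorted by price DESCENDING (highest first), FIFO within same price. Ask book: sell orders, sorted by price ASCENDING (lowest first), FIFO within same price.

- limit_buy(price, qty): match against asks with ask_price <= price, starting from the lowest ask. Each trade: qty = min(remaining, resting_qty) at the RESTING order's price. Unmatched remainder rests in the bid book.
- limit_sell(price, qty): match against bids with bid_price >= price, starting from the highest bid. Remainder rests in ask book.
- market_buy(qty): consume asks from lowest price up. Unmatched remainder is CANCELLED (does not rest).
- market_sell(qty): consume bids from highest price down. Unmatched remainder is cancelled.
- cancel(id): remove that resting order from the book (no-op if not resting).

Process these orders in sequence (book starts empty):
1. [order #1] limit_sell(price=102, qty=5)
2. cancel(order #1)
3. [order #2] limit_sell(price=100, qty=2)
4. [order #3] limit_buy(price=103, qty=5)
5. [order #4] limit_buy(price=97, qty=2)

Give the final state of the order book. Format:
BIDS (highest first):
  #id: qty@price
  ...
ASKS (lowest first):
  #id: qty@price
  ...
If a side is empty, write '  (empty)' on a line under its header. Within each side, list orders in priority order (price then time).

After op 1 [order #1] limit_sell(price=102, qty=5): fills=none; bids=[-] asks=[#1:5@102]
After op 2 cancel(order #1): fills=none; bids=[-] asks=[-]
After op 3 [order #2] limit_sell(price=100, qty=2): fills=none; bids=[-] asks=[#2:2@100]
After op 4 [order #3] limit_buy(price=103, qty=5): fills=#3x#2:2@100; bids=[#3:3@103] asks=[-]
After op 5 [order #4] limit_buy(price=97, qty=2): fills=none; bids=[#3:3@103 #4:2@97] asks=[-]

Answer: BIDS (highest first):
  #3: 3@103
  #4: 2@97
ASKS (lowest first):
  (empty)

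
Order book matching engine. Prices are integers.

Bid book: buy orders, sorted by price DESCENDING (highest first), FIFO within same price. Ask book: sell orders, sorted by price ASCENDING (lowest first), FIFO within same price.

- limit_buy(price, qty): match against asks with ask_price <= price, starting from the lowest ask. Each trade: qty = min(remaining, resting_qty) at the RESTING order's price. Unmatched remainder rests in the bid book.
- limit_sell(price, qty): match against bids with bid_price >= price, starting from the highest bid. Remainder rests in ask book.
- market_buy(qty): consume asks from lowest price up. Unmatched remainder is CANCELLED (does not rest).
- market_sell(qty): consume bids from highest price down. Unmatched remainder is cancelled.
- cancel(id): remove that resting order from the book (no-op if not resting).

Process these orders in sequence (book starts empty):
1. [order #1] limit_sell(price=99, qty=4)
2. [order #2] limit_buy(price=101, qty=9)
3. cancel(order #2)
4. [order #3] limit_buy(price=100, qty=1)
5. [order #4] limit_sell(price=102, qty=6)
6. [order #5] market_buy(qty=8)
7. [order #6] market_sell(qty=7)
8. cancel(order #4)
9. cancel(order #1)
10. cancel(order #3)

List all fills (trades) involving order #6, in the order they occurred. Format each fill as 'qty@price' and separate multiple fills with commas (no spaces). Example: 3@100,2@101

Answer: 1@100

Derivation:
After op 1 [order #1] limit_sell(price=99, qty=4): fills=none; bids=[-] asks=[#1:4@99]
After op 2 [order #2] limit_buy(price=101, qty=9): fills=#2x#1:4@99; bids=[#2:5@101] asks=[-]
After op 3 cancel(order #2): fills=none; bids=[-] asks=[-]
After op 4 [order #3] limit_buy(price=100, qty=1): fills=none; bids=[#3:1@100] asks=[-]
After op 5 [order #4] limit_sell(price=102, qty=6): fills=none; bids=[#3:1@100] asks=[#4:6@102]
After op 6 [order #5] market_buy(qty=8): fills=#5x#4:6@102; bids=[#3:1@100] asks=[-]
After op 7 [order #6] market_sell(qty=7): fills=#3x#6:1@100; bids=[-] asks=[-]
After op 8 cancel(order #4): fills=none; bids=[-] asks=[-]
After op 9 cancel(order #1): fills=none; bids=[-] asks=[-]
After op 10 cancel(order #3): fills=none; bids=[-] asks=[-]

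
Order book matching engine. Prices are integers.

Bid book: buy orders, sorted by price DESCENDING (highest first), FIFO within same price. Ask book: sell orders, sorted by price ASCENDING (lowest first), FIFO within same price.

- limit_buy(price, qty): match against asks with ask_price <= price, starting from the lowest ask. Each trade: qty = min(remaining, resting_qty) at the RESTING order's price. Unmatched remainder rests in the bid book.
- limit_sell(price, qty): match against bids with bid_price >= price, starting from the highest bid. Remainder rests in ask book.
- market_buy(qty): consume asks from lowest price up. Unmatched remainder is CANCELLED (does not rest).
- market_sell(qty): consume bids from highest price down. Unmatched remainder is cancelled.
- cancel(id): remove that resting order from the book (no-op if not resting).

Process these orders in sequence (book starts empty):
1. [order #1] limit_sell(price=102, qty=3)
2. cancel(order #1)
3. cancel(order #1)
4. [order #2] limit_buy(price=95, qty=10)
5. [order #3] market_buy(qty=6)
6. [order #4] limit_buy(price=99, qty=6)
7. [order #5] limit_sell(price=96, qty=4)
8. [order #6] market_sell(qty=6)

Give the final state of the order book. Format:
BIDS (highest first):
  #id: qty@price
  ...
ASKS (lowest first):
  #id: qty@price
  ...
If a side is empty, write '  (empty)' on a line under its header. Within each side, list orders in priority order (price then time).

After op 1 [order #1] limit_sell(price=102, qty=3): fills=none; bids=[-] asks=[#1:3@102]
After op 2 cancel(order #1): fills=none; bids=[-] asks=[-]
After op 3 cancel(order #1): fills=none; bids=[-] asks=[-]
After op 4 [order #2] limit_buy(price=95, qty=10): fills=none; bids=[#2:10@95] asks=[-]
After op 5 [order #3] market_buy(qty=6): fills=none; bids=[#2:10@95] asks=[-]
After op 6 [order #4] limit_buy(price=99, qty=6): fills=none; bids=[#4:6@99 #2:10@95] asks=[-]
After op 7 [order #5] limit_sell(price=96, qty=4): fills=#4x#5:4@99; bids=[#4:2@99 #2:10@95] asks=[-]
After op 8 [order #6] market_sell(qty=6): fills=#4x#6:2@99 #2x#6:4@95; bids=[#2:6@95] asks=[-]

Answer: BIDS (highest first):
  #2: 6@95
ASKS (lowest first):
  (empty)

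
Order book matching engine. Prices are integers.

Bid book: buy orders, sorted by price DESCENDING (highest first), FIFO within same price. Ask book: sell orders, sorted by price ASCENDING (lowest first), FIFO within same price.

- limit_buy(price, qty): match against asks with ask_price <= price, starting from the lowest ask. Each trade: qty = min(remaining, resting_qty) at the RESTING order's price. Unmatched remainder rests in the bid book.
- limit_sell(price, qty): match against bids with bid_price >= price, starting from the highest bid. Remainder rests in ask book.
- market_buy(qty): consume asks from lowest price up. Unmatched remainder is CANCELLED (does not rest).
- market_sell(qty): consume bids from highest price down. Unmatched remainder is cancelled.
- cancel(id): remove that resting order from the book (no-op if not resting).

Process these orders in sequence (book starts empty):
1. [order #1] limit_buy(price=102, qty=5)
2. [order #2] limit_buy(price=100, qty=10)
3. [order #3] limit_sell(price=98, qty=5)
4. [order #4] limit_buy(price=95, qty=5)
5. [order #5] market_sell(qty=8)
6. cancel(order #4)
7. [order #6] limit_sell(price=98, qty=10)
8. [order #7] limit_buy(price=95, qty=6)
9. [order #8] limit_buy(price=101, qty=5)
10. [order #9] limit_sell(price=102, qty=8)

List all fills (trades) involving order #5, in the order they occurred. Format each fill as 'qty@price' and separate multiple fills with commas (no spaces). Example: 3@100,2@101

After op 1 [order #1] limit_buy(price=102, qty=5): fills=none; bids=[#1:5@102] asks=[-]
After op 2 [order #2] limit_buy(price=100, qty=10): fills=none; bids=[#1:5@102 #2:10@100] asks=[-]
After op 3 [order #3] limit_sell(price=98, qty=5): fills=#1x#3:5@102; bids=[#2:10@100] asks=[-]
After op 4 [order #4] limit_buy(price=95, qty=5): fills=none; bids=[#2:10@100 #4:5@95] asks=[-]
After op 5 [order #5] market_sell(qty=8): fills=#2x#5:8@100; bids=[#2:2@100 #4:5@95] asks=[-]
After op 6 cancel(order #4): fills=none; bids=[#2:2@100] asks=[-]
After op 7 [order #6] limit_sell(price=98, qty=10): fills=#2x#6:2@100; bids=[-] asks=[#6:8@98]
After op 8 [order #7] limit_buy(price=95, qty=6): fills=none; bids=[#7:6@95] asks=[#6:8@98]
After op 9 [order #8] limit_buy(price=101, qty=5): fills=#8x#6:5@98; bids=[#7:6@95] asks=[#6:3@98]
After op 10 [order #9] limit_sell(price=102, qty=8): fills=none; bids=[#7:6@95] asks=[#6:3@98 #9:8@102]

Answer: 8@100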